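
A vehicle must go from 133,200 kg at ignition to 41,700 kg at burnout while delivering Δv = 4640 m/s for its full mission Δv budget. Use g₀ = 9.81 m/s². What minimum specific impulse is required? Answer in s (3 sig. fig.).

ln(m₀/m_f) = ln(133200/41700) = ln(3.194) = 1.1614.
Using Δv = v_e ln(m₀/m_f): v_e = Δv / ln(m₀/m_f) = 4640 / 1.1614 = 3995.3 m/s.
Isp = v_e / g₀ = 3995.3 / 9.81 = 407.3 s.

Isp ≈ 407 s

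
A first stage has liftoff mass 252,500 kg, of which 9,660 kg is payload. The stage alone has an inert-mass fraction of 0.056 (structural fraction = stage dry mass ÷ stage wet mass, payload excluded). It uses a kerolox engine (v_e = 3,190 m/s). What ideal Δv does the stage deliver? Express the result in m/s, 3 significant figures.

Δv ≈ 7610 m/s

Stage wet mass = m₀ − payload = 252,500 − 9,660 = 242,840 kg.
Stage dry mass = ε × stage wet mass = 0.056 × 242,840 = 13,599 kg.
Burnout mass m_f = stage dry + payload = 13,599 + 9,660 = 23,259 kg.
Δv = v_e · ln(252,500/23,259) = 3190.0 × ln(10.86) = 3190.0 × 2.3847 ≈ 7607 m/s.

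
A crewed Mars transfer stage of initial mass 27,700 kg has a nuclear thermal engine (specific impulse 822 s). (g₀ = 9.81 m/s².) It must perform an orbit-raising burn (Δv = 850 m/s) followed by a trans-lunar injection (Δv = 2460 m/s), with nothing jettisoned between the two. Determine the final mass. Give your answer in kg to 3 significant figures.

final mass ≈ 18400 kg

v_e = Isp · g₀ = 822 × 9.81 = 8063.8 m/s.
After the first burn: m = 27700 × exp(−850/8063.8) = 27700 × 0.89996 = 24,928.9 kg.
After the second burn: m = 24,928.9 × exp(−2460/8063.8) = 24,928.9 × 0.73707 = 18,374.3 kg.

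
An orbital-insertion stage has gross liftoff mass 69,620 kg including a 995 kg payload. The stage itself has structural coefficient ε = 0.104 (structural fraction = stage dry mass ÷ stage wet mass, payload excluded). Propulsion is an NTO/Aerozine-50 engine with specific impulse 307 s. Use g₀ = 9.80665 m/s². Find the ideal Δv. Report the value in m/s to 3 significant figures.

Stage wet mass = m₀ − payload = 69,620 − 995 = 68,625 kg.
Stage dry mass = ε × stage wet mass = 0.104 × 68,625 = 7,137 kg.
Burnout mass m_f = stage dry + payload = 7,137 + 995 = 8,132 kg.
v_e = Isp · g₀ = 307 × 9.80665 = 3010.6 m/s.
Δv = v_e · ln(69,620/8,132) = 3010.6 × ln(8.561) = 3010.6 × 2.1472 ≈ 6465 m/s.

Δv ≈ 6460 m/s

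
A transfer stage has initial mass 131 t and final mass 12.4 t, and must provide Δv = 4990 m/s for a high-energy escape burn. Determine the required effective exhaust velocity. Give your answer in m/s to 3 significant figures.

v_e ≈ 2120 m/s

ln(m₀/m_f) = ln(131000/12400) = ln(10.56) = 2.3575.
v_e = Δv / ln(m₀/m_f) = 4990 / 2.3575 = 2116.6 m/s.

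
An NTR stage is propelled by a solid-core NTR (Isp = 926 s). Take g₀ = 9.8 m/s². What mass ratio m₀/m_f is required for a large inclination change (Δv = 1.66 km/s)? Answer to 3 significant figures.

v_e = Isp · g₀ = 926 × 9.8 = 9074.8 m/s.
m₀/m_f = exp(Δv / v_e) = exp(1660 / 9074.8) = exp(0.1829) = 1.2007.

mass ratio ≈ 1.20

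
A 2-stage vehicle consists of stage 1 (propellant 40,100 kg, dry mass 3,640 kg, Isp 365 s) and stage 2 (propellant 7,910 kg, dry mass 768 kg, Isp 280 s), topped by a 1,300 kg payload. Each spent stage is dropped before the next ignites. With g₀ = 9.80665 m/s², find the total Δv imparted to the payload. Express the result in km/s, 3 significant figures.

Ignition mass of stage 1 = 40,100+3,640 + 7,910+768 + 1,300 = 53,718 kg.
Stage 1: m₀ = 53,718 kg, m_f = 53,718 − 40,100 = 13,618 kg; Δv = 365×9.80665×ln(3.945) = 3579.4×1.3724 ≈ 4912 m/s.
Stage 2: m₀ = 9,978 kg, m_f = 9,978 − 7,910 = 2,068 kg; Δv = 280×9.80665×ln(4.825) = 2745.9×1.5738 ≈ 4321 m/s.
Total Δv = 4912 + 4321 = 9233 m/s.

Δv ≈ 9.23 km/s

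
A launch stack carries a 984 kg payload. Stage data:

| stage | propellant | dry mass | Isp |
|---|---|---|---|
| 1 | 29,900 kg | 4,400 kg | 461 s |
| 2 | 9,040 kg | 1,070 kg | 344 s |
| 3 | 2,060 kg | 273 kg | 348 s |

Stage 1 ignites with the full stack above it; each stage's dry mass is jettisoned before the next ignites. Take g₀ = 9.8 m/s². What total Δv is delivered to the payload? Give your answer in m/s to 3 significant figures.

Δv ≈ 11500 m/s

Ignition mass of stage 1 = 29,900+4,400 + 9,040+1,070 + 2,060+273 + 984 = 47,727 kg.
Stage 1: m₀ = 47,727 kg, m_f = 47,727 − 29,900 = 17,827 kg; Δv = 461×9.8×ln(2.677) = 4517.8×0.9848 ≈ 4449 m/s.
Stage 2: m₀ = 13,427 kg, m_f = 13,427 − 9,040 = 4,387 kg; Δv = 344×9.8×ln(3.061) = 3371.2×1.1186 ≈ 3771 m/s.
Stage 3: m₀ = 3,317 kg, m_f = 3,317 − 2,060 = 1,257 kg; Δv = 348×9.8×ln(2.639) = 3410.4×0.9703 ≈ 3309 m/s.
Total Δv = 4449 + 3771 + 3309 = 11529 m/s.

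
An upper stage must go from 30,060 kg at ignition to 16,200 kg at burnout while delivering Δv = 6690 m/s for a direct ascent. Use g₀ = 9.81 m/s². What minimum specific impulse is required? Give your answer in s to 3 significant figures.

ln(m₀/m_f) = ln(30060/16200) = ln(1.856) = 0.6182.
Rocket equation: v_e = Δv / ln(m₀/m_f) = 6690 / 0.6182 = 10822.0 m/s.
Isp = v_e / g₀ = 10822.0 / 9.81 = 1103.2 s.

Isp ≈ 1100 s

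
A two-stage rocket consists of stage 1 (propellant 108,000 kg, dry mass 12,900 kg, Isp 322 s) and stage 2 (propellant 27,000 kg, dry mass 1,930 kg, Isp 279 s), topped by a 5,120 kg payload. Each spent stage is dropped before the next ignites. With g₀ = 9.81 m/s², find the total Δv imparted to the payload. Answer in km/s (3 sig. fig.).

Ignition mass of stage 1 = 108,000+12,900 + 27,000+1,930 + 5,120 = 154,950 kg.
Stage 1: m₀ = 154,950 kg, m_f = 154,950 − 108,000 = 46,950 kg; Δv = 322×9.81×ln(3.3) = 3158.8×1.1940 ≈ 3772 m/s.
Stage 2: m₀ = 34,050 kg, m_f = 34,050 − 27,000 = 7,050 kg; Δv = 279×9.81×ln(4.83) = 2737.0×1.5748 ≈ 4310 m/s.
Total Δv = 3772 + 4310 = 8082 m/s.

Δv ≈ 8.08 km/s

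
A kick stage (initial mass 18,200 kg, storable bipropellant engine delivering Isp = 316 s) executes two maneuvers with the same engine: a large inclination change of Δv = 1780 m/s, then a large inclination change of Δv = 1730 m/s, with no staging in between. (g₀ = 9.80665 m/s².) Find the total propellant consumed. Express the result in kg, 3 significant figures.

v_e = Isp · g₀ = 316 × 9.80665 = 3098.9 m/s.
After the first burn: m = 18200 × exp(−1780/3098.9) = 18200 × 0.56304 = 10,247.3 kg.
After the second burn: m = 10,247.3 × exp(−1730/3098.9) = 10,247.3 × 0.57220 = 5,863.51 kg.
Total propellant = m₀ − m_final = 18200 − 5,863.51 = 12,336.49 kg.

total propellant consumed ≈ 12300 kg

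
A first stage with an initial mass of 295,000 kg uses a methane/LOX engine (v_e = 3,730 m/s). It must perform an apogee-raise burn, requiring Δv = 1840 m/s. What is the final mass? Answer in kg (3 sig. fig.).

final mass ≈ 180000 kg

m₀/m_f = exp(Δv / v_e) = exp(1840 / 3730.0) = exp(0.4933) = 1.6377.
m_f = m₀ / 1.6377 = 295,000 / 1.6377 = 180,131 kg.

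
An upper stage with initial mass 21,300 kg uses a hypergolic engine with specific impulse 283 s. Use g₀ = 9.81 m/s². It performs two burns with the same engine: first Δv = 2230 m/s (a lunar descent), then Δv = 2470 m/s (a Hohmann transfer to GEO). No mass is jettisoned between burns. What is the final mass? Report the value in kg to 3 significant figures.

v_e = Isp · g₀ = 283 × 9.81 = 2776.2 m/s.
After the first burn: m = 21300 × exp(−2230/2776.2) = 21300 × 0.44787 = 9,539.63 kg.
After the second burn: m = 9,539.63 × exp(−2470/2776.2) = 9,539.63 × 0.41078 = 3,918.69 kg.

final mass ≈ 3920 kg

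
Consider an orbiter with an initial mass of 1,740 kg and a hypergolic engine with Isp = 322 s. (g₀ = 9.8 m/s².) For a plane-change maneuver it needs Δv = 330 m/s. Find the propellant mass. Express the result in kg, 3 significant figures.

propellant mass ≈ 173 kg

v_e = Isp · g₀ = 322 × 9.8 = 3155.6 m/s.
m₀/m_f = exp(Δv / v_e) = exp(330 / 3155.6) = exp(0.1046) = 1.1102.
m_f = 1,740 / 1.1102 = 1,567.29 kg, so propellant = m₀ − m_f = 1,740 − 1,567.29 = 172.71 kg.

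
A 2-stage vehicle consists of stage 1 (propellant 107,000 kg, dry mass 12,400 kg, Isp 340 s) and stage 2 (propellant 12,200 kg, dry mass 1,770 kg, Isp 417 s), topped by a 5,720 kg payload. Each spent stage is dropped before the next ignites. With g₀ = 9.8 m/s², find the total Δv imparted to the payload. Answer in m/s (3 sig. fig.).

Ignition mass of stage 1 = 107,000+12,400 + 12,200+1,770 + 5,720 = 139,090 kg.
Stage 1: m₀ = 139,090 kg, m_f = 139,090 − 107,000 = 32,090 kg; Δv = 340×9.8×ln(4.334) = 3332.0×1.4666 ≈ 4887 m/s.
Stage 2: m₀ = 19,690 kg, m_f = 19,690 − 12,200 = 7,490 kg; Δv = 417×9.8×ln(2.629) = 4086.6×0.9665 ≈ 3950 m/s.
Total Δv = 4887 + 3950 = 8837 m/s.

Δv ≈ 8840 m/s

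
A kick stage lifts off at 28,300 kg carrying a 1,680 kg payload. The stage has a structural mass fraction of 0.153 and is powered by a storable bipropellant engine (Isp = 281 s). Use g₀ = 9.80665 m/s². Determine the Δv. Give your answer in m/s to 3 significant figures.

Stage wet mass = m₀ − payload = 28,300 − 1,680 = 26,620 kg.
Stage dry mass = ε × stage wet mass = 0.153 × 26,620 = 4,072.86 kg.
Burnout mass m_f = stage dry + payload = 4,072.86 + 1,680 = 5,752.86 kg.
v_e = Isp · g₀ = 281 × 9.80665 = 2755.7 m/s.
Using Δv = v_e ln(m₀/m_f): Δv = v_e · ln(28,300/5,752.86) = 2755.7 × ln(4.919) = 2755.7 × 1.5932 ≈ 4390 m/s.

Δv ≈ 4390 m/s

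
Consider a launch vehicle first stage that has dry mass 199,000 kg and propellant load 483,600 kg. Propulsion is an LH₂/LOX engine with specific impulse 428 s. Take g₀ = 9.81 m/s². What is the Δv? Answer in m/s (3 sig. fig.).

Δv ≈ 5180 m/s

v_e = Isp · g₀ = 428 × 9.81 = 4198.7 m/s.
m₀ = m_dry + m_prop = 199,000 + 483,600 = 682,600 kg.
By the Tsiolkovsky rocket equation, Δv = v_e · ln(m₀/m_f) = 4198.7 × ln(3.43) = 4198.7 × 1.2326 ≈ 5175.3 m/s.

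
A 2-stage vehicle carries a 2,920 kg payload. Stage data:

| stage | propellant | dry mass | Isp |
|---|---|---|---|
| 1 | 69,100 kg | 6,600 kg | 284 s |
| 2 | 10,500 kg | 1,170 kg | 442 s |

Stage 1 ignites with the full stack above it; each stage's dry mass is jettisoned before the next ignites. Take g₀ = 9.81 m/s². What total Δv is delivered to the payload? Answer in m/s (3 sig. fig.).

Ignition mass of stage 1 = 69,100+6,600 + 10,500+1,170 + 2,920 = 90,290 kg.
Stage 1: m₀ = 90,290 kg, m_f = 90,290 − 69,100 = 21,190 kg; Δv = 284×9.81×ln(4.261) = 2786.0×1.4495 ≈ 4038 m/s.
Stage 2: m₀ = 14,590 kg, m_f = 14,590 − 10,500 = 4,090 kg; Δv = 442×9.81×ln(3.567) = 4336.0×1.2718 ≈ 5515 m/s.
Total Δv = 4038 + 5515 = 9553 m/s.

Δv ≈ 9550 m/s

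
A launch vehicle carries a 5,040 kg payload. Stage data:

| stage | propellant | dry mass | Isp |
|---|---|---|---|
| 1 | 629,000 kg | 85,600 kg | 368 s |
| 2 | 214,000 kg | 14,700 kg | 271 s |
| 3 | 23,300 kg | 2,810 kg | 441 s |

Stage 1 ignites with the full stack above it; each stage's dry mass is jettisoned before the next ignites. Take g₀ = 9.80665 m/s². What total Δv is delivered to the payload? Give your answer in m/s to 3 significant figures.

Ignition mass of stage 1 = 629,000+85,600 + 214,000+14,700 + 23,300+2,810 + 5,040 = 974,450 kg.
Stage 1: m₀ = 974,450 kg, m_f = 974,450 − 629,000 = 345,450 kg; Δv = 368×9.80665×ln(2.821) = 3608.8×1.0370 ≈ 3742 m/s.
Stage 2: m₀ = 259,850 kg, m_f = 259,850 − 214,000 = 45,850 kg; Δv = 271×9.80665×ln(5.667) = 2657.6×1.7347 ≈ 4610 m/s.
Stage 3: m₀ = 31,150 kg, m_f = 31,150 − 23,300 = 7,850 kg; Δv = 441×9.80665×ln(3.968) = 4324.7×1.3783 ≈ 5961 m/s.
Total Δv = 3742 + 4610 + 5961 = 14313 m/s.

Δv ≈ 14300 m/s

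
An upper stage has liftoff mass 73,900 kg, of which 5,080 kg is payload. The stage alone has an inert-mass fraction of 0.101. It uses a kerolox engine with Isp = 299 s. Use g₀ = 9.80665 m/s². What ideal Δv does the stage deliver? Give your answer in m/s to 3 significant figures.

Δv ≈ 5320 m/s

Stage wet mass = m₀ − payload = 73,900 − 5,080 = 68,820 kg.
Stage dry mass = ε × stage wet mass = 0.101 × 68,820 = 6,950.82 kg.
Burnout mass m_f = stage dry + payload = 6,950.82 + 5,080 = 12,030.82 kg.
v_e = Isp · g₀ = 299 × 9.80665 = 2932.2 m/s.
Δv = v_e · ln(73,900/12,030.82) = 2932.2 × ln(6.143) = 2932.2 × 1.8152 ≈ 5323 m/s.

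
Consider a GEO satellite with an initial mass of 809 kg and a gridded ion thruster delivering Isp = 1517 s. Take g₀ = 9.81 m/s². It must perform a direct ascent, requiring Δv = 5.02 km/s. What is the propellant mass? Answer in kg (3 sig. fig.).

v_e = Isp · g₀ = 1517 × 9.81 = 14881.8 m/s.
From the ideal rocket equation, m₀/m_f = exp(Δv / v_e) = exp(5020 / 14881.8) = exp(0.3373) = 1.4012.
m_f = 809 / 1.4012 = 577.362 kg, so propellant = m₀ − m_f = 809 − 577.362 = 231.638 kg.

propellant mass ≈ 232 kg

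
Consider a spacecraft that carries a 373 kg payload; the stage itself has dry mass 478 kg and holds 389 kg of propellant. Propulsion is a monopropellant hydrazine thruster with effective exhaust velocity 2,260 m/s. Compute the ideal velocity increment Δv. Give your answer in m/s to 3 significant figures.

m₀ = payload + dry + propellant = 373 + 478 + 389 = 1,240 kg.
m_f = payload + dry = 373 + 478 = 851 kg.
Using Δv = v_e ln(m₀/m_f): Δv = v_e · ln(m₀/m_f) = 2260.0 × ln(1.457) = 2260.0 × 0.3765 ≈ 850.8 m/s.

Δv ≈ 851 m/s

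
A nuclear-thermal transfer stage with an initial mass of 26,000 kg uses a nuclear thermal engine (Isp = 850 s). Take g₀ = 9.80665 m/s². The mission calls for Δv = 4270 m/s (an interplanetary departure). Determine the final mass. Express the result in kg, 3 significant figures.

v_e = Isp · g₀ = 850 × 9.80665 = 8335.7 m/s.
Using Δv = v_e ln(m₀/m_f): m₀/m_f = exp(Δv / v_e) = exp(4270 / 8335.7) = exp(0.5123) = 1.6691.
m_f = m₀ / 1.6691 = 26,000 / 1.6691 = 15,577.3 kg.

final mass ≈ 15600 kg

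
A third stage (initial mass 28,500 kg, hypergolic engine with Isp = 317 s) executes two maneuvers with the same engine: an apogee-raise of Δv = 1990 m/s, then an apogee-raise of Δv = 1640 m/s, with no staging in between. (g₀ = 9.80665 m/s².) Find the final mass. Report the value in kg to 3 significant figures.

final mass ≈ 8870 kg

v_e = Isp · g₀ = 317 × 9.80665 = 3108.7 m/s.
After the first burn: m = 28500 × exp(−1990/3108.7) = 28500 × 0.52722 = 15,025.8 kg.
After the second burn: m = 15,025.8 × exp(−1640/3108.7) = 15,025.8 × 0.59005 = 8,865.97 kg.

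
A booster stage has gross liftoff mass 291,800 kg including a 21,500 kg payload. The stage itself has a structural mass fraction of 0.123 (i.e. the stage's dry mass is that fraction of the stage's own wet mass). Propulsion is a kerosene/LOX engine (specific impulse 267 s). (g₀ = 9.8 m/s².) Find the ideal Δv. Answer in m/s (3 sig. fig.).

Stage wet mass = m₀ − payload = 291,800 − 21,500 = 270,300 kg.
Stage dry mass = ε × stage wet mass = 0.123 × 270,300 = 33,246.9 kg.
Burnout mass m_f = stage dry + payload = 33,246.9 + 21,500 = 54,746.9 kg.
v_e = Isp · g₀ = 267 × 9.8 = 2616.6 m/s.
Using Δv = v_e ln(m₀/m_f): Δv = v_e · ln(291,800/54,746.9) = 2616.6 × ln(5.33) = 2616.6 × 1.6733 ≈ 4378 m/s.

Δv ≈ 4380 m/s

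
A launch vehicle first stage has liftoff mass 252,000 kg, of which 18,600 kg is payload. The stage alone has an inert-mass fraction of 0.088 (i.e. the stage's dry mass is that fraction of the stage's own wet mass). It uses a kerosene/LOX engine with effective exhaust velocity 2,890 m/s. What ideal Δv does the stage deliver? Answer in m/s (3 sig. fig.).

Δv ≈ 5380 m/s

Stage wet mass = m₀ − payload = 252,000 − 18,600 = 233,400 kg.
Stage dry mass = ε × stage wet mass = 0.088 × 233,400 = 20,539.2 kg.
Burnout mass m_f = stage dry + payload = 20,539.2 + 18,600 = 39,139.2 kg.
By the Tsiolkovsky rocket equation, Δv = v_e · ln(252,000/39,139.2) = 2890.0 × ln(6.439) = 2890.0 × 1.8623 ≈ 5382 m/s.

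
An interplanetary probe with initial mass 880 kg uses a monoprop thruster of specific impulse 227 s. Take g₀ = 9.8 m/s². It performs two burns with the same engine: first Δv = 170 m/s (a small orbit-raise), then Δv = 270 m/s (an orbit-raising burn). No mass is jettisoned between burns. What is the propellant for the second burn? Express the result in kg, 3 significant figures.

propellant for the second burn ≈ 93.2 kg

v_e = Isp · g₀ = 227 × 9.8 = 2224.6 m/s.
After the first burn: m = 880 × exp(−170/2224.6) = 880 × 0.92643 = 815.258 kg.
After the second burn: m = 815.258 × exp(−270/2224.6) = 815.258 × 0.88571 = 722.082 kg.
Second-burn propellant = 815.258 − 722.082 = 93.176 kg.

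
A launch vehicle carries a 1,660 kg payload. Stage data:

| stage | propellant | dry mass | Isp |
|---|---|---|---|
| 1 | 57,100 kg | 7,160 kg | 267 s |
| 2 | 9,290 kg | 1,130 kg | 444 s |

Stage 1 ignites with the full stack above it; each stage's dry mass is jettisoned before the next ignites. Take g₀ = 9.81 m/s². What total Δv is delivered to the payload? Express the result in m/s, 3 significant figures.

Ignition mass of stage 1 = 57,100+7,160 + 9,290+1,130 + 1,660 = 76,340 kg.
Stage 1: m₀ = 76,340 kg, m_f = 76,340 − 57,100 = 19,240 kg; Δv = 267×9.81×ln(3.968) = 2619.3×1.3782 ≈ 3610 m/s.
Stage 2: m₀ = 12,080 kg, m_f = 12,080 − 9,290 = 2,790 kg; Δv = 444×9.81×ln(4.33) = 4355.6×1.4655 ≈ 6383 m/s.
Total Δv = 3610 + 6383 = 9993 m/s.

Δv ≈ 9990 m/s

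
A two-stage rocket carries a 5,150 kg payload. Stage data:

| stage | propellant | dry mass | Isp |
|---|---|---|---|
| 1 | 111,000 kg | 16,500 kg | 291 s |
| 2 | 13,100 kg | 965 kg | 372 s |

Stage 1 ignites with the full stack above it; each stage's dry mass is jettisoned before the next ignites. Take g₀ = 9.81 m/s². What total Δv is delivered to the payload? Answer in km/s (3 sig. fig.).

Ignition mass of stage 1 = 111,000+16,500 + 13,100+965 + 5,150 = 146,715 kg.
Stage 1: m₀ = 146,715 kg, m_f = 146,715 − 111,000 = 35,715 kg; Δv = 291×9.81×ln(4.108) = 2854.7×1.4129 ≈ 4033 m/s.
Stage 2: m₀ = 19,215 kg, m_f = 19,215 − 13,100 = 6,115 kg; Δv = 372×9.81×ln(3.142) = 3649.3×1.1449 ≈ 4178 m/s.
Total Δv = 4033 + 4178 = 8211 m/s.

Δv ≈ 8.21 km/s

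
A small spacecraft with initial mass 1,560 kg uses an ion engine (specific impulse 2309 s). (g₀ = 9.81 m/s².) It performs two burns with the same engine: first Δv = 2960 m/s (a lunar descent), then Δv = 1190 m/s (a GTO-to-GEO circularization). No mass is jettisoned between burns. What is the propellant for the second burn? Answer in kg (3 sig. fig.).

v_e = Isp · g₀ = 2309 × 9.81 = 22651.3 m/s.
After the first burn: m = 1560 × exp(−2960/22651.3) = 1560 × 0.87750 = 1,368.9 kg.
After the second burn: m = 1,368.9 × exp(−1190/22651.3) = 1,368.9 × 0.94882 = 1,298.84 kg.
Second-burn propellant = 1,368.9 − 1,298.84 = 70.06 kg.

propellant for the second burn ≈ 70.1 kg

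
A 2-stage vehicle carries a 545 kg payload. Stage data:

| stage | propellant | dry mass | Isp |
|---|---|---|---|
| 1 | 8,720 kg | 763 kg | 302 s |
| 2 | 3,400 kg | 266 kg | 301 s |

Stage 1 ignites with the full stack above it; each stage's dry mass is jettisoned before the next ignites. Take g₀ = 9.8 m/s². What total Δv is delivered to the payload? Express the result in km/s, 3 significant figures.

Δv ≈ 7.86 km/s

Ignition mass of stage 1 = 8,720+763 + 3,400+266 + 545 = 13,694 kg.
Stage 1: m₀ = 13,694 kg, m_f = 13,694 − 8,720 = 4,974 kg; Δv = 302×9.8×ln(2.753) = 2959.6×1.0127 ≈ 2997 m/s.
Stage 2: m₀ = 4,211 kg, m_f = 4,211 − 3,400 = 811 kg; Δv = 301×9.8×ln(5.192) = 2949.8×1.6472 ≈ 4859 m/s.
Total Δv = 2997 + 4859 = 7856 m/s.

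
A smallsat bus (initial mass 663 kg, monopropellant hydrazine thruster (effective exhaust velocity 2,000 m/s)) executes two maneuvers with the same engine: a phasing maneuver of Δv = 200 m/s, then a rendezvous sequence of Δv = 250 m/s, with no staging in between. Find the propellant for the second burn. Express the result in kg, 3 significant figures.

After the first burn: m = 663 × exp(−200/2000.0) = 663 × 0.90484 = 599.909 kg.
After the second burn: m = 599.909 × exp(−250/2000.0) = 599.909 × 0.88250 = 529.42 kg.
Second-burn propellant = 599.909 − 529.42 = 70.489 kg.

propellant for the second burn ≈ 70.5 kg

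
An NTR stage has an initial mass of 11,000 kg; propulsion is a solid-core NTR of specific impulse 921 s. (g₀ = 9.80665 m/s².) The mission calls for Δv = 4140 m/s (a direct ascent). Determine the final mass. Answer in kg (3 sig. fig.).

final mass ≈ 6960 kg

v_e = Isp · g₀ = 921 × 9.80665 = 9031.9 m/s.
By the Tsiolkovsky rocket equation, m₀/m_f = exp(Δv / v_e) = exp(4140 / 9031.9) = exp(0.4584) = 1.5815.
m_f = m₀ / 1.5815 = 11,000 / 1.5815 = 6,955.42 kg.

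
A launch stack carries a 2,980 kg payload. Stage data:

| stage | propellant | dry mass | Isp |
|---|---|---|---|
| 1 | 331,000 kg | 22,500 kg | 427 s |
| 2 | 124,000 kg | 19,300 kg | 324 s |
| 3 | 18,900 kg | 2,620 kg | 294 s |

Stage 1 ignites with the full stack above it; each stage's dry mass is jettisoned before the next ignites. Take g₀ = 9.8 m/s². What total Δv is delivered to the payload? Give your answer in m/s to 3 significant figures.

Δv ≈ 12700 m/s

Ignition mass of stage 1 = 331,000+22,500 + 124,000+19,300 + 18,900+2,620 + 2,980 = 521,300 kg.
Stage 1: m₀ = 521,300 kg, m_f = 521,300 − 331,000 = 190,300 kg; Δv = 427×9.8×ln(2.739) = 4184.6×1.0077 ≈ 4217 m/s.
Stage 2: m₀ = 167,800 kg, m_f = 167,800 − 124,000 = 43,800 kg; Δv = 324×9.8×ln(3.831) = 3175.2×1.3431 ≈ 4265 m/s.
Stage 3: m₀ = 24,500 kg, m_f = 24,500 − 18,900 = 5,600 kg; Δv = 294×9.8×ln(4.375) = 2881.2×1.4759 ≈ 4252 m/s.
Total Δv = 4217 + 4265 + 4252 = 12734 m/s.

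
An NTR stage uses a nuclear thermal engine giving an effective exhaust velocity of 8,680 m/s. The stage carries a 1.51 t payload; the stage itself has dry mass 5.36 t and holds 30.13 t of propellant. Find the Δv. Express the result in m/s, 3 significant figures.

Δv ≈ 14600 m/s

m₀ = payload + dry + propellant = 1.51 + 5.36 + 30.13 = 37 t.
m_f = payload + dry = 1.51 + 5.36 = 6.87 t.
Using Δv = v_e ln(m₀/m_f): Δv = v_e · ln(m₀/m_f) = 8680.0 × ln(5.386) = 8680.0 × 1.6838 ≈ 14615.0 m/s.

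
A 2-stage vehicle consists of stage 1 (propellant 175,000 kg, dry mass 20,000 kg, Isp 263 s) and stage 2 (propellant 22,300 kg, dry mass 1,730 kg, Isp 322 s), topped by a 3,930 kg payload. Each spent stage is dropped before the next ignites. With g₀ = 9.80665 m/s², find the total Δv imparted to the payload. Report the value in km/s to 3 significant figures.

Ignition mass of stage 1 = 175,000+20,000 + 22,300+1,730 + 3,930 = 222,960 kg.
Stage 1: m₀ = 222,960 kg, m_f = 222,960 − 175,000 = 47,960 kg; Δv = 263×9.80665×ln(4.649) = 2579.1×1.5366 ≈ 3963 m/s.
Stage 2: m₀ = 27,960 kg, m_f = 27,960 − 22,300 = 5,660 kg; Δv = 322×9.80665×ln(4.94) = 3157.7×1.5974 ≈ 5044 m/s.
Total Δv = 3963 + 5044 = 9007 m/s.

Δv ≈ 9.01 km/s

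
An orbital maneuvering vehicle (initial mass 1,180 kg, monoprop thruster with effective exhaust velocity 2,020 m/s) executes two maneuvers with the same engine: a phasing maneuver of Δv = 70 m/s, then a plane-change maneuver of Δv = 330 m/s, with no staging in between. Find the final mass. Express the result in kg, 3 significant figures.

After the first burn: m = 1180 × exp(−70/2020.0) = 1180 × 0.96594 = 1,139.81 kg.
After the second burn: m = 1,139.81 × exp(−330/2020.0) = 1,139.81 × 0.84928 = 968.018 kg.

final mass ≈ 968 kg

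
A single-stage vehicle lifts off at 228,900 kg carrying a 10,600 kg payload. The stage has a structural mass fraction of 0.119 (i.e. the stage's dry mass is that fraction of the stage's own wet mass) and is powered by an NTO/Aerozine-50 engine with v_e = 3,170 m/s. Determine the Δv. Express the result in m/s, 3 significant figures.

Δv ≈ 5810 m/s

Stage wet mass = m₀ − payload = 228,900 − 10,600 = 218,300 kg.
Stage dry mass = ε × stage wet mass = 0.119 × 218,300 = 25,977.7 kg.
Burnout mass m_f = stage dry + payload = 25,977.7 + 10,600 = 36,577.7 kg.
Using Δv = v_e ln(m₀/m_f): Δv = v_e · ln(228,900/36,577.7) = 3170.0 × ln(6.258) = 3170.0 × 1.8338 ≈ 5813 m/s.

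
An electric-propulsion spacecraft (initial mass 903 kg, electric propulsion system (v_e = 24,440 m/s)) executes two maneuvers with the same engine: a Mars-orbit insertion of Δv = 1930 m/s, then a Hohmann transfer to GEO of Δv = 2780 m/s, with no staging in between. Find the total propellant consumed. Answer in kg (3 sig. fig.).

After the first burn: m = 903 × exp(−1930/24440.0) = 903 × 0.92407 = 834.435 kg.
After the second burn: m = 834.435 × exp(−2780/24440.0) = 834.435 × 0.89248 = 744.717 kg.
Total propellant = m₀ − m_final = 903 − 744.717 = 158.283 kg.

total propellant consumed ≈ 158 kg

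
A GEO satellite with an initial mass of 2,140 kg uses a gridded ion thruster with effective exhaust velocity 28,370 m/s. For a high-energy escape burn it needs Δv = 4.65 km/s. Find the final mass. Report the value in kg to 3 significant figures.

final mass ≈ 1820 kg

By the Tsiolkovsky rocket equation, m₀/m_f = exp(Δv / v_e) = exp(4650 / 28370.0) = exp(0.1639) = 1.1781.
m_f = m₀ / 1.1781 = 2,140 / 1.1781 = 1,816.48 kg.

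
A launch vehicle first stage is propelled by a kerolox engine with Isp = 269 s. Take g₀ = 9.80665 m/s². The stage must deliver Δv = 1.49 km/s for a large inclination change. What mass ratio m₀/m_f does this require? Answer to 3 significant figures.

v_e = Isp · g₀ = 269 × 9.80665 = 2638.0 m/s.
From the ideal rocket equation, m₀/m_f = exp(Δv / v_e) = exp(1490 / 2638.0) = exp(0.5648) = 1.7591.

mass ratio ≈ 1.76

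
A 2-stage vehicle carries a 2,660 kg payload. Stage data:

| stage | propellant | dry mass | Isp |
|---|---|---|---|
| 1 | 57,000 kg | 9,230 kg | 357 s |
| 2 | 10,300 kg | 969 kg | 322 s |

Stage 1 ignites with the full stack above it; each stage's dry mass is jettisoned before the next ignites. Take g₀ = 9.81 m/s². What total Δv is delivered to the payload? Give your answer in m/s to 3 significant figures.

Δv ≈ 8600 m/s

Ignition mass of stage 1 = 57,000+9,230 + 10,300+969 + 2,660 = 80,159 kg.
Stage 1: m₀ = 80,159 kg, m_f = 80,159 − 57,000 = 23,159 kg; Δv = 357×9.81×ln(3.461) = 3502.2×1.2416 ≈ 4348 m/s.
Stage 2: m₀ = 13,929 kg, m_f = 13,929 − 10,300 = 3,629 kg; Δv = 322×9.81×ln(3.838) = 3158.8×1.3450 ≈ 4249 m/s.
Total Δv = 4348 + 4249 = 8597 m/s.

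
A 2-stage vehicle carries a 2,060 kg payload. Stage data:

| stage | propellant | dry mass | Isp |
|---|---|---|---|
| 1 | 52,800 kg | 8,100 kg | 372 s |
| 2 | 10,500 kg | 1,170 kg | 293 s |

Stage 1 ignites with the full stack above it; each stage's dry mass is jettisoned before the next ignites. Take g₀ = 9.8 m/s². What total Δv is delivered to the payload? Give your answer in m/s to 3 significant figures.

Δv ≈ 8640 m/s

Ignition mass of stage 1 = 52,800+8,100 + 10,500+1,170 + 2,060 = 74,630 kg.
Stage 1: m₀ = 74,630 kg, m_f = 74,630 − 52,800 = 21,830 kg; Δv = 372×9.8×ln(3.419) = 3645.6×1.2293 ≈ 4481 m/s.
Stage 2: m₀ = 13,730 kg, m_f = 13,730 − 10,500 = 3,230 kg; Δv = 293×9.8×ln(4.251) = 2871.4×1.4471 ≈ 4155 m/s.
Total Δv = 4481 + 4155 = 8636 m/s.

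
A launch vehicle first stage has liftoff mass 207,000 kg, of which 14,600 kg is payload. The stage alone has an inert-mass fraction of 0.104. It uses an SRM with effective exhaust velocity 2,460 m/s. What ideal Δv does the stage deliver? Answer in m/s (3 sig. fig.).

Δv ≈ 4400 m/s

Stage wet mass = m₀ − payload = 207,000 − 14,600 = 192,400 kg.
Stage dry mass = ε × stage wet mass = 0.104 × 192,400 = 20,009.6 kg.
Burnout mass m_f = stage dry + payload = 20,009.6 + 14,600 = 34,609.6 kg.
Δv = v_e · ln(207,000/34,609.6) = 2460.0 × ln(5.981) = 2460.0 × 1.7886 ≈ 4400 m/s.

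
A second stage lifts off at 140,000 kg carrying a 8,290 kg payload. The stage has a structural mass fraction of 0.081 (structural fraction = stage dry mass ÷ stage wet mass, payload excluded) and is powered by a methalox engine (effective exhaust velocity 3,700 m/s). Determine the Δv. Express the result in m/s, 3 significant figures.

Δv ≈ 7400 m/s

Stage wet mass = m₀ − payload = 140,000 − 8,290 = 131,710 kg.
Stage dry mass = ε × stage wet mass = 0.081 × 131,710 = 10,668.5 kg.
Burnout mass m_f = stage dry + payload = 10,668.5 + 8,290 = 18,958.5 kg.
By the Tsiolkovsky rocket equation, Δv = v_e · ln(140,000/18,958.5) = 3700.0 × ln(7.385) = 3700.0 × 1.9994 ≈ 7398 m/s.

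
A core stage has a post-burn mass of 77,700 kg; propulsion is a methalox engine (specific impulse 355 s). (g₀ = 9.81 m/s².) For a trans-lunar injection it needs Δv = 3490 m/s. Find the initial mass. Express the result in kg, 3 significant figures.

initial mass ≈ 212000 kg

v_e = Isp · g₀ = 355 × 9.81 = 3482.6 m/s.
m₀/m_f = exp(Δv / v_e) = exp(3490 / 3482.6) = exp(1.0021) = 2.7241.
m₀ = m_f × 2.7241 = 77,700 × 2.7241 = 211,663 kg.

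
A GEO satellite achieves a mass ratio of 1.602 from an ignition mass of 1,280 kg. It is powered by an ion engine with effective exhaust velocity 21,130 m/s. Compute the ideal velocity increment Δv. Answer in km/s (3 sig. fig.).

Δv ≈ 9.96 km/s

Δv = v_e · ln(1.602) = 21130.0 × 0.4713 ≈ 9957.6 m/s.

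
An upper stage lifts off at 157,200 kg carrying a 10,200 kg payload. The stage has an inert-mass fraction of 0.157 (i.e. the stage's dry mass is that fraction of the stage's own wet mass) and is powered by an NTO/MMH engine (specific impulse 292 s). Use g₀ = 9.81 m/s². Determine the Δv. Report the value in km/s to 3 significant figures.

Δv ≈ 4.45 km/s

Stage wet mass = m₀ − payload = 157,200 − 10,200 = 147,000 kg.
Stage dry mass = ε × stage wet mass = 0.157 × 147,000 = 23,079 kg.
Burnout mass m_f = stage dry + payload = 23,079 + 10,200 = 33,279 kg.
v_e = Isp · g₀ = 292 × 9.81 = 2864.5 m/s.
Using Δv = v_e ln(m₀/m_f): Δv = v_e · ln(157,200/33,279) = 2864.5 × ln(4.724) = 2864.5 × 1.5526 ≈ 4447 m/s.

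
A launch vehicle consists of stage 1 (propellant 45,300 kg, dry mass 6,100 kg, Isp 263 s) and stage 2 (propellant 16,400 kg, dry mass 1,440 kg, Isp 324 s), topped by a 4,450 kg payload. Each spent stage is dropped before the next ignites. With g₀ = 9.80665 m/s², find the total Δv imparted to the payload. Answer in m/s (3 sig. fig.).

Ignition mass of stage 1 = 45,300+6,100 + 16,400+1,440 + 4,450 = 73,690 kg.
Stage 1: m₀ = 73,690 kg, m_f = 73,690 − 45,300 = 28,390 kg; Δv = 263×9.80665×ln(2.596) = 2579.1×0.9538 ≈ 2460 m/s.
Stage 2: m₀ = 22,290 kg, m_f = 22,290 − 16,400 = 5,890 kg; Δv = 324×9.80665×ln(3.784) = 3177.4×1.3309 ≈ 4229 m/s.
Total Δv = 2460 + 4229 = 6689 m/s.

Δv ≈ 6690 m/s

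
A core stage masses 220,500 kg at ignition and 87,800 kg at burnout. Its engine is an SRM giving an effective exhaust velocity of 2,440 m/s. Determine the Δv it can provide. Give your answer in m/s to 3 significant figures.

Δv ≈ 2250 m/s

Δv = v_e · ln(m₀/m_f) = 2440.0 × ln(2.511) = 2440.0 × 0.9208 ≈ 2246.8 m/s.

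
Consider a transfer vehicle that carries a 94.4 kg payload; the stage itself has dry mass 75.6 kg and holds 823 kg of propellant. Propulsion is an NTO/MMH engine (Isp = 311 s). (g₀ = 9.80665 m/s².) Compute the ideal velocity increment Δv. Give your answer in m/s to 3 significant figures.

Δv ≈ 5380 m/s

v_e = Isp · g₀ = 311 × 9.80665 = 3049.9 m/s.
m₀ = payload + dry + propellant = 94.4 + 75.6 + 823 = 993 kg.
m_f = payload + dry = 94.4 + 75.6 = 170 kg.
Using Δv = v_e ln(m₀/m_f): Δv = v_e · ln(m₀/m_f) = 3049.9 × ln(5.841) = 3049.9 × 1.7649 ≈ 5382.8 m/s.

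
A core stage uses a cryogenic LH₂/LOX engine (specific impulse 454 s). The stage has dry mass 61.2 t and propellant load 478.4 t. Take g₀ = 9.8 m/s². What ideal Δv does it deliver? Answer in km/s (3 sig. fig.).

Δv ≈ 9.68 km/s

v_e = Isp · g₀ = 454 × 9.8 = 4449.2 m/s.
m₀ = m_dry + m_prop = 61.2 + 478.4 = 539.6 t.
Δv = v_e · ln(m₀/m_f) = 4449.2 × ln(8.817) = 4449.2 × 2.1767 ≈ 9684.5 m/s.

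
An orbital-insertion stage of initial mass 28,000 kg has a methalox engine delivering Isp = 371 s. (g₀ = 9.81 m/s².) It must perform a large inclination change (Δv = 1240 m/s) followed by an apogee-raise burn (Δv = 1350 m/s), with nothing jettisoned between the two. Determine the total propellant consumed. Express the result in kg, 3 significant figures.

total propellant consumed ≈ 14300 kg

v_e = Isp · g₀ = 371 × 9.81 = 3639.5 m/s.
After the first burn: m = 28000 × exp(−1240/3639.5) = 28000 × 0.71127 = 19,915.6 kg.
After the second burn: m = 19,915.6 × exp(−1350/3639.5) = 19,915.6 × 0.69009 = 13,743.6 kg.
Total propellant = m₀ − m_final = 28000 − 13,743.6 = 14,256.4 kg.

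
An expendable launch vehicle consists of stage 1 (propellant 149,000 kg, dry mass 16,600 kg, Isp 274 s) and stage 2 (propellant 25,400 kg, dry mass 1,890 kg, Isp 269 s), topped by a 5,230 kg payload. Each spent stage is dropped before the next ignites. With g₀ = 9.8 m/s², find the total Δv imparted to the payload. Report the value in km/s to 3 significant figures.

Δv ≈ 7.75 km/s

Ignition mass of stage 1 = 149,000+16,600 + 25,400+1,890 + 5,230 = 198,120 kg.
Stage 1: m₀ = 198,120 kg, m_f = 198,120 − 149,000 = 49,120 kg; Δv = 274×9.8×ln(4.033) = 2685.2×1.3946 ≈ 3745 m/s.
Stage 2: m₀ = 32,520 kg, m_f = 32,520 − 25,400 = 7,120 kg; Δv = 269×9.8×ln(4.567) = 2636.2×1.5189 ≈ 4004 m/s.
Total Δv = 3745 + 4004 = 7749 m/s.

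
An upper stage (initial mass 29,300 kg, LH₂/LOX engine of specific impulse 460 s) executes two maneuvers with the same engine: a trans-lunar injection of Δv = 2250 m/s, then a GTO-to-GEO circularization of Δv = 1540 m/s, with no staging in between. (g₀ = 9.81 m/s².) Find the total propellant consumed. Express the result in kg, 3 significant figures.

total propellant consumed ≈ 16600 kg

v_e = Isp · g₀ = 460 × 9.81 = 4512.6 m/s.
After the first burn: m = 29300 × exp(−2250/4512.6) = 29300 × 0.60738 = 17,796.2 kg.
After the second burn: m = 17,796.2 × exp(−1540/4512.6) = 17,796.2 × 0.71087 = 12,650.8 kg.
Total propellant = m₀ − m_final = 29300 − 12,650.8 = 16,649.2 kg.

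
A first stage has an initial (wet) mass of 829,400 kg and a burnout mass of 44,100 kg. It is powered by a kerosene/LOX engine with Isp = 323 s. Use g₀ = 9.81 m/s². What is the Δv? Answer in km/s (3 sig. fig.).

v_e = Isp · g₀ = 323 × 9.81 = 3168.6 m/s.
By the Tsiolkovsky rocket equation, Δv = v_e · ln(m₀/m_f) = 3168.6 × ln(18.81) = 3168.6 × 2.9342 ≈ 9297.5 m/s.

Δv ≈ 9.30 km/s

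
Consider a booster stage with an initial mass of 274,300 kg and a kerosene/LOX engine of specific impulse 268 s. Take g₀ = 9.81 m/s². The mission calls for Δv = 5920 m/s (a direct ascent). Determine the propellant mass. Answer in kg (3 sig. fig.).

v_e = Isp · g₀ = 268 × 9.81 = 2629.1 m/s.
m₀/m_f = exp(Δv / v_e) = exp(5920 / 2629.1) = exp(2.2517) = 9.5042.
m_f = 274,300 / 9.5042 = 28,860.9 kg, so propellant = m₀ − m_f = 274,300 − 28,860.9 = 245,439.1 kg.

propellant mass ≈ 245000 kg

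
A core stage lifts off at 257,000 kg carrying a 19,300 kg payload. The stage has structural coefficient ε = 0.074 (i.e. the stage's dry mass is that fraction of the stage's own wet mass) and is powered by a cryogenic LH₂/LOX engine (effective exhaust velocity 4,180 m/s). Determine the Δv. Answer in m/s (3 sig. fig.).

Δv ≈ 8110 m/s

Stage wet mass = m₀ − payload = 257,000 − 19,300 = 237,700 kg.
Stage dry mass = ε × stage wet mass = 0.074 × 237,700 = 17,589.8 kg.
Burnout mass m_f = stage dry + payload = 17,589.8 + 19,300 = 36,889.8 kg.
Δv = v_e · ln(257,000/36,889.8) = 4180.0 × ln(6.967) = 4180.0 × 1.9411 ≈ 8114 m/s.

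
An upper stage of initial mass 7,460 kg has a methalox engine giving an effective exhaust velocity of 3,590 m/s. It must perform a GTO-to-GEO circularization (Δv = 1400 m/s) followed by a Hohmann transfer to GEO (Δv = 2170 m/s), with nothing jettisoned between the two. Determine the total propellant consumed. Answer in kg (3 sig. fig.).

total propellant consumed ≈ 4700 kg

After the first burn: m = 7460 × exp(−1400/3590.0) = 7460 × 0.67708 = 5,051.02 kg.
After the second burn: m = 5,051.02 × exp(−2170/3590.0) = 5,051.02 × 0.54637 = 2,759.73 kg.
Total propellant = m₀ − m_final = 7460 − 2,759.73 = 4,700.27 kg.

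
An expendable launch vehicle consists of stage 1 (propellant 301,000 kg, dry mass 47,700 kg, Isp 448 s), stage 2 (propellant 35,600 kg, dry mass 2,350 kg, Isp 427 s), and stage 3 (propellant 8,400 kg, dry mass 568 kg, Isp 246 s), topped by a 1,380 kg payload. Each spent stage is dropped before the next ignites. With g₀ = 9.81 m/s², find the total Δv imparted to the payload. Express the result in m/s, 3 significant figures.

Δv ≈ 15900 m/s

Ignition mass of stage 1 = 301,000+47,700 + 35,600+2,350 + 8,400+568 + 1,380 = 396,998 kg.
Stage 1: m₀ = 396,998 kg, m_f = 396,998 − 301,000 = 95,998 kg; Δv = 448×9.81×ln(4.135) = 4394.9×1.4196 ≈ 6239 m/s.
Stage 2: m₀ = 48,298 kg, m_f = 48,298 − 35,600 = 12,698 kg; Δv = 427×9.81×ln(3.804) = 4188.9×1.3359 ≈ 5596 m/s.
Stage 3: m₀ = 10,348 kg, m_f = 10,348 − 8,400 = 1,948 kg; Δv = 246×9.81×ln(5.312) = 2413.3×1.6700 ≈ 4030 m/s.
Total Δv = 6239 + 5596 + 4030 = 15865 m/s.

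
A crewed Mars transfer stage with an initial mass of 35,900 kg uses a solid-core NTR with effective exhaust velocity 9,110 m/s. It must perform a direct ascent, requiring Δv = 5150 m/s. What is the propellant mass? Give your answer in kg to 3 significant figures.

propellant mass ≈ 15500 kg

By the Tsiolkovsky rocket equation, m₀/m_f = exp(Δv / v_e) = exp(5150 / 9110.0) = exp(0.5653) = 1.7600.
m_f = 35,900 / 1.7600 = 20,397.7 kg, so propellant = m₀ − m_f = 35,900 − 20,397.7 = 15,502.3 kg.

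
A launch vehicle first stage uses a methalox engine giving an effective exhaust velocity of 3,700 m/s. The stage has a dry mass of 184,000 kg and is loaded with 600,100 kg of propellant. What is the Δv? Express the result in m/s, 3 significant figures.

m₀ = m_dry + m_prop = 184,000 + 600,100 = 784,100 kg.
Δv = v_e · ln(m₀/m_f) = 3700.0 × ln(4.261) = 3700.0 × 1.4496 ≈ 5363.5 m/s.

Δv ≈ 5360 m/s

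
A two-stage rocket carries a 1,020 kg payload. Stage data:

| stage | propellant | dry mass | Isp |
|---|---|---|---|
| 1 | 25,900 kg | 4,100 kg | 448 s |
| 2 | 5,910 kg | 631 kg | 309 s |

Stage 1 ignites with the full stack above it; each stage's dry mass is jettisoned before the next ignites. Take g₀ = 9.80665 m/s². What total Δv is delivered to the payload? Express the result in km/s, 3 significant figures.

Δv ≈ 9.75 km/s

Ignition mass of stage 1 = 25,900+4,100 + 5,910+631 + 1,020 = 37,561 kg.
Stage 1: m₀ = 37,561 kg, m_f = 37,561 − 25,900 = 11,661 kg; Δv = 448×9.80665×ln(3.221) = 4393.4×1.1697 ≈ 5139 m/s.
Stage 2: m₀ = 7,561 kg, m_f = 7,561 − 5,910 = 1,651 kg; Δv = 309×9.80665×ln(4.58) = 3030.3×1.5216 ≈ 4611 m/s.
Total Δv = 5139 + 4611 = 9750 m/s.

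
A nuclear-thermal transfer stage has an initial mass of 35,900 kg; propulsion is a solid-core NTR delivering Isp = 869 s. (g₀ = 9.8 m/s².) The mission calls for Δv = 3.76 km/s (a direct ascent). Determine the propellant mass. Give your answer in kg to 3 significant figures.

propellant mass ≈ 12800 kg

v_e = Isp · g₀ = 869 × 9.8 = 8516.2 m/s.
Rocket equation: m₀/m_f = exp(Δv / v_e) = exp(3760 / 8516.2) = exp(0.4415) = 1.5551.
m_f = 35,900 / 1.5551 = 23,085.3 kg, so propellant = m₀ − m_f = 35,900 − 23,085.3 = 12,814.7 kg.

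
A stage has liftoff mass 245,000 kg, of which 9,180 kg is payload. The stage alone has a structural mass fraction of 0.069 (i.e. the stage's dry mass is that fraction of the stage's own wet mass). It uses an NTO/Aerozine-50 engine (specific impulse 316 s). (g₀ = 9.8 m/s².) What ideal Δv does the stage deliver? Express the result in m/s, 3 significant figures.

Δv ≈ 7010 m/s

Stage wet mass = m₀ − payload = 245,000 − 9,180 = 235,820 kg.
Stage dry mass = ε × stage wet mass = 0.069 × 235,820 = 16,271.6 kg.
Burnout mass m_f = stage dry + payload = 16,271.6 + 9,180 = 25,451.6 kg.
v_e = Isp · g₀ = 316 × 9.8 = 3096.8 m/s.
From the ideal rocket equation, Δv = v_e · ln(245,000/25,451.6) = 3096.8 × ln(9.626) = 3096.8 × 2.2645 ≈ 7013 m/s.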